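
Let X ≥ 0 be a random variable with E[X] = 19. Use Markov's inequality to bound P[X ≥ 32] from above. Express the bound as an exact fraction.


μ = E[X] = 19, a = 32.
Markov: P[X ≥ 32] ≤ μ/a = (19)/32 = 19/32.
Numerically: ≈ 0.593750.
(Since a = 32 > μ = 19.000000, the bound 19/32 is < 1 and informative.)

P[X ≥ 32] ≤ 19/32 ≈ 0.593750.


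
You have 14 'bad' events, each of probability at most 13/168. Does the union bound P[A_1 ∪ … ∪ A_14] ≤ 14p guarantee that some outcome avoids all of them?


Union bound: P[∪_{i=1}^{14} A_i] ≤ Σ_i P[A_i] ≤ 14·p = 14·(13/168) = 13/12.
Numerically: 13/12 ≈ 1.083.
Is 13/12 < 1? NO.
Since the bound 13/12 is ≥ 1, the union bound is uninformative here; it does NOT by itself certify existence.

14·p = 13/12 ≈ 1.083; existence NOT certified by the union bound.


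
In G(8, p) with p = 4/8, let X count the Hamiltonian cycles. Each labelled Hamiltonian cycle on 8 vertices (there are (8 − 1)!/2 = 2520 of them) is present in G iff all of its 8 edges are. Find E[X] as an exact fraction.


K_8 has (8 − 1)!/2 = 2520 labelled Hamiltonian cycles.
For each such Hamiltonian cycle H, let X_H = 1 if all 8 edges of H are present in G. Then P[X_H = 1] = p^{8} = (1/2)^{8} = 1/256.
By linearity: E[X] = Σ_H E[X_H] = 2520 · p^{8} = 2520 · 1/256 = 315/32.
Numerically: E[X] ≈ 9.84375.

E[X] = 2520 · (1/2)^{8} = 315/32 ≈ 9.84375.


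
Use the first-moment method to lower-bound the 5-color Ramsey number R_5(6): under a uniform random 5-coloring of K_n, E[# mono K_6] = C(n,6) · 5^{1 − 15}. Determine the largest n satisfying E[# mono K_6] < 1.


We need C(n, 6) · 5^{1 − 15} < 1, i.e. C(n, 6) < 5^{15 − 1} = 6103515625.
Check values of n near the boundary:
  n = 127: C(127, 6) = 5169379425; 5169379425 < 6103515625? YES
  n = 128: C(128, 6) = 5423611200; 5423611200 < 6103515625? YES
  n = 129: C(129, 6) = 5688177600; 5688177600 < 6103515625? YES
  n = 130: C(130, 6) = 5963412000; 5963412000 < 6103515625? YES
  n = 131: C(131, 6) = 6249655776; 6249655776 < 6103515625? NO
  n = 132: C(132, 6) = 6547258432; 6547258432 < 6103515625? NO
  n = 133: C(133, 6) = 6856577728; 6856577728 < 6103515625? NO
The largest n with C(n, 6) < 6103515625 is n = 130 (where E[X] = 47707296/48828125 ≈ 0.977). Hence R_5(6) > 130, i.e. R_5(6) ≥ 131.

Largest n = 130; hence R_5(6) > 130.


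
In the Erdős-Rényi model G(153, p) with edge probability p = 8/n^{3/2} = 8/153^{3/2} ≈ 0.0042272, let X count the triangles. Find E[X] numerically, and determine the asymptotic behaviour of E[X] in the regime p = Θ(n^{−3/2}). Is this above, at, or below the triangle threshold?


Number of potential triangles: C(153, 3) = 585276.
Each occurs with probability p³ ≈ (0.0042272)³ ≈ 7.5536790e-08.
By linearity: E[X] = C(153, 3)·p³ ≈ 585276 · 7.5536790e-08 ≈ 0.04421.
Since α = 3/2 > 1, p = c/n^{3/2} = o(1/n) is below the triangle threshold p ~ 1/n. Asymptotically E[X] ~ (c³/6)·n^{3(1−α)} = (8³/6)·n^{-1.5} → 0, so by Markov's inequality G has no triangles w.h.p.

E[X] ≈ 0.04421; in regime p = Θ(1/n^{3/2}) E[X] tends to 0 (below the triangle threshold p ~ 1/n).


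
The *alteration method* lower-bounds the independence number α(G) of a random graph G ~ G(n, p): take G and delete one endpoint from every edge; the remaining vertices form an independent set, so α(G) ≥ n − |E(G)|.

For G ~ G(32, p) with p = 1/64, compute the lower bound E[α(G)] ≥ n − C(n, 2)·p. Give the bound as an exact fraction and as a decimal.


E[|E(G)|] = C(32, 2)·p = 496 · (1/64) = 31/4.
E[α(G)] ≥ n − E[|E(G)|] = 32 − 31/4 = 97/4.
Numerically: ≈ 24.2500.
(This is only a lower bound; the true E[α(G)] may be larger.)

E[α(G)] ≥ 97/4 ≈ 24.2500.


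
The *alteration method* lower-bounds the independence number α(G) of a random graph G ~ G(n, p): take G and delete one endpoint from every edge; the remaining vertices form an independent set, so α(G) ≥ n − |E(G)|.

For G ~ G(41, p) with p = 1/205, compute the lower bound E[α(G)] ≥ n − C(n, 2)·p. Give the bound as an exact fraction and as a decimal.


E[|E(G)|] = C(41, 2)·p = 820 · (1/205) = 4.
E[α(G)] ≥ n − E[|E(G)|] = 41 − 4 = 37.
Numerically: ≈ 37.00000.
(This is only a lower bound; the true E[α(G)] may be larger.)

E[α(G)] ≥ 37 ≈ 37.00000.


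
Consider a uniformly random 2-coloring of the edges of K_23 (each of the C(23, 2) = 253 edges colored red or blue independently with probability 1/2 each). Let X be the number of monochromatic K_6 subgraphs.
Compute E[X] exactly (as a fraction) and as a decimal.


Let X = Σ_S X_S over the C(23, 6) = 100947 subsets S of size 6, where X_S = 1 if the K_6 on S is monochromatic.
For a fixed S, the K_6 on S has C(6, 2) = 15 edges. P[all 15 edges red] = (1/2)^15, and likewise for blue, so P[monochromatic] = 2·(1/2)^15 = 2^{1 − 15} = 1/16384.
Summing: E[X] = C(23, 6) · 2^{1 − 15} = 100947 · 1/16384 = 100947/16384.
Numerically: E[X] ≈ 6.161316.

E[X] = C(23,6)·2^(1−C(6,2)) = 100947/16384 ≈ 6.161316.


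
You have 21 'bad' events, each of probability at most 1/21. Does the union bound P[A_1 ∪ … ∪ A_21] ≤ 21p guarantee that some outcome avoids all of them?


Union bound: P[∪_{i=1}^{21} A_i] ≤ Σ_i P[A_i] ≤ 21·p = 21·(1/21) = 1.
Numerically: 1 ≈ 1.000.
Is 1 < 1? NO.
Since the bound 1 is ≥ 1, the union bound is uninformative here; it does NOT by itself certify existence.

21·p = 1 ≈ 1.000; existence NOT certified by the union bound.


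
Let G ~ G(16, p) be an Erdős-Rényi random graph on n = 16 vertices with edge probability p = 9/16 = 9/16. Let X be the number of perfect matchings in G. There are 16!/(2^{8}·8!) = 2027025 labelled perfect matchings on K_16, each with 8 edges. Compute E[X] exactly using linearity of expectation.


K_16 has 16!/(2^{8}·8!) = 2027025 labelled perfect matchings.
For each such perfect matching H, let X_H = 1 if all 8 edges of H are present in G. Then P[X_H = 1] = p^{8} = (9/16)^{8} = 43046721/4294967296.
By linearity of expectation: E[X] = Σ_H E[X_H] = 2027025 · p^{8} = 2027025 · 43046721/4294967296 = 87256779635025/4294967296.
Numerically: E[X] ≈ 20316.

E[X] = 2027025 · (9/16)^{8} = 87256779635025/4294967296 ≈ 20316.


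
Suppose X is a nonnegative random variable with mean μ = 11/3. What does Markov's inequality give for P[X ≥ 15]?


μ = E[X] = 11/3, a = 15.
Markov: P[X ≥ 15] ≤ μ/a = (11/3)/15 = 11/45.
Numerically: ≈ 0.244.
(Since a = 15 > μ = 3.667, the bound 11/45 is < 1 and informative.)

P[X ≥ 15] ≤ 11/45 ≈ 0.244.


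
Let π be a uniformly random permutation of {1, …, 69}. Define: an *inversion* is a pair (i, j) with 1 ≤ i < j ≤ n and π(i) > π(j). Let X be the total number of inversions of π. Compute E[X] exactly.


Write X = Σ X_I over the C(69, 2) = 2346 pairs i < j, with X_I the indicator of one inversion.
There are 2346 indicators.
For each fixed pair i < j, the values π(i) and π(j) are two distinct elements of {1, …, 69} in uniformly random order; by symmetry P[π(i) > π(j)] = 1/2.
By linearity: E[X] = 2346 · (1/2) = C(69, 2) · (1/2) = 2346/2 = 1173 ≈ 1173.00000.

E[X] = 1173 = 1173.00000.


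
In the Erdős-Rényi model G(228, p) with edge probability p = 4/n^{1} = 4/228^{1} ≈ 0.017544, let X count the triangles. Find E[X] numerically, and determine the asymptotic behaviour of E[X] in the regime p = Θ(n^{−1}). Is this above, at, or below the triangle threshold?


Number of potential triangles: C(228, 3) = 1949476.
Each occurs with probability p³ ≈ (0.017544)³ ≈ 5.3997721e-06.
By linearity: E[X] = C(228, 3)·p³ ≈ 1949476 · 5.3997721e-06 ≈ 10.52673.
Here α = 1, so p = 4/n is exactly at the triangle threshold p ~ 1/n. Asymptotically E[X] → c³/6 = 4³/6 = 32/3 ≈ 10.66667, a bounded constant. In this regime the triangle count is asymptotically Poisson(c³/6).

E[X] ≈ 10.52673; in regime p = Θ(1/n^{1}) E[X] stays bounded (at the triangle threshold p ~ 1/n).


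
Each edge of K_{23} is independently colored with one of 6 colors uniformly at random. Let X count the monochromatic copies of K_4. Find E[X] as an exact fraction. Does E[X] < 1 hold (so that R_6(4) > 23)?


E[X] = C(23, 4) · 6^{1 − 6} = 8855 · 6^{−5} = 8855/7776.
As a reduced fraction: E[X] = 8855/7776 ≈ 1.138760.
Is E[X] < 1? NO.
Since E[X] ≥ 1, the first-moment bound is inconclusive at n = 23; it does NOT by itself certify R_6(4) > 23.

E[X] = 8855/7776 ≈ 1.138760; E[X] ≥ 1; first-moment method inconclusive here.


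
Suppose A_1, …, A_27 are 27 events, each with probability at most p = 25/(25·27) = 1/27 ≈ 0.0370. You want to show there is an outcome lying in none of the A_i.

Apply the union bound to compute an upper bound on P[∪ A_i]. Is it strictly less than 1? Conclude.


Union bound: P[∪_{i=1}^{27} A_i] ≤ Σ_i P[A_i] ≤ 27·p = 27·(1/27) = 1.
Numerically: 1 ≈ 1.0000.
Is 1 < 1? NO.
Since the bound 1 is ≥ 1, the union bound is uninformative here; it does NOT by itself certify existence.

27·p = 1 ≈ 1.0000; existence NOT certified by the union bound.


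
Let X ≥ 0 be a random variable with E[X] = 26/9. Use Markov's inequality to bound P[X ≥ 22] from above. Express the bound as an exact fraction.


μ = E[X] = 26/9, a = 22.
Markov: P[X ≥ 22] ≤ μ/a = (26/9)/22 = 13/99.
Numerically: ≈ 0.131313.
(Since a = 22 > μ = 2.888889, the bound 13/99 is < 1 and informative.)

P[X ≥ 22] ≤ 13/99 ≈ 0.131313.


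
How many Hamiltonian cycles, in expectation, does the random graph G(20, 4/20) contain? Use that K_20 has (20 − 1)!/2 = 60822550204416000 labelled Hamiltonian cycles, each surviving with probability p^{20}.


K_20 has (20 − 1)!/2 = 60822550204416000 labelled Hamiltonian cycles.
For each such Hamiltonian cycle H, let X_H = 1 if all 20 edges of H are present in G. Then P[X_H = 1] = p^{20} = (1/5)^{20} = 1/95367431640625.
Summing the indicators: E[X] = Σ_H E[X_H] = 60822550204416000 · p^{20} = 60822550204416000 · 1/95367431640625 = 486580401635328/762939453125.
Numerically: E[X] ≈ 638.

E[X] = 60822550204416000 · (1/5)^{20} = 486580401635328/762939453125 ≈ 638.


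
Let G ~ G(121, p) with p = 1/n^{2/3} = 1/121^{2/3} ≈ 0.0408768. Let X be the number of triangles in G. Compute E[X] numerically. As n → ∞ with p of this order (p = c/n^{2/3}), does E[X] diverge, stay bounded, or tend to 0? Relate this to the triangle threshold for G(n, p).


Number of potential triangles: C(121, 3) = 287980.
Each occurs with probability p³ ≈ (0.0408768)³ ≈ 6.83013455e-05.
By linearity: E[X] = C(121, 3)·p³ ≈ 287980 · 6.83013455e-05 ≈ 19.669421.
Since α = 2/3 < 1, p = c/n^{2/3} ≫ 1/n is above the triangle threshold p ~ 1/n. Asymptotically E[X] ~ (c³/6)·n^{3(1−α)} = (1³/6)·n^{1} → ∞; triangles are abundant w.h.p.

E[X] ≈ 19.669421; in regime p = Θ(1/n^{2/3}) E[X] diverges (above the triangle threshold p ~ 1/n).


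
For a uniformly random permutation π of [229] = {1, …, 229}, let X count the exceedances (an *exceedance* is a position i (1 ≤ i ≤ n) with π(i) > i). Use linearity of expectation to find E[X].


Write X = Σ_{i=1}^{229} X_i, where X_i = 1_{π(i) > i}.
For each fixed i, π(i) is uniform over {1, …, 229} (marginal of a uniform permutation), so P[π(i) > i] = (n − i)/n. Summing: Σ_{i=1}^{229} (n − i)/n = (0 + 1 + … + 228)/229 = 229(229 − 1)/(2·229) = (229 − 1)/2.
Hence E[X] = Σ_{i=1}^{229} (229 − i)/229 = 114 ≈ 114.0000.

E[X] = 114 = 114.0000.


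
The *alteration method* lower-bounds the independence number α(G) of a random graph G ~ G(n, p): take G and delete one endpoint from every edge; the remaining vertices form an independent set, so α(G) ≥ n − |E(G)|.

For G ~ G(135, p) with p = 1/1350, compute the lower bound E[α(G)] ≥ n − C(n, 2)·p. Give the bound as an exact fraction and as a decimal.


E[|E(G)|] = C(135, 2)·p = 9045 · (1/1350) = 67/10.
E[α(G)] ≥ n − E[|E(G)|] = 135 − 67/10 = 1283/10.
Numerically: ≈ 128.300.
(This is only a lower bound; the true E[α(G)] may be larger.)

E[α(G)] ≥ 1283/10 ≈ 128.300.


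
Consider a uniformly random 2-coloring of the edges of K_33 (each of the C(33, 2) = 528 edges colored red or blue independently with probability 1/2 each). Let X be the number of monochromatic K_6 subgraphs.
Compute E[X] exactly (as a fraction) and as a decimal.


Let X = Σ_S X_S over the C(33, 6) = 1107568 subsets S of size 6, where X_S = 1 if the K_6 on S is monochromatic.
For a fixed S, the K_6 on S has C(6, 2) = 15 edges. P[all 15 edges red] = (1/2)^15, and likewise for blue, so P[monochromatic] = 2·(1/2)^15 = 2^{1 − 15} = 1/16384.
By linearity of expectation: E[X] = C(33, 6) · 2^{1 − 15} = 1107568 · 1/16384 = 69223/1024.
Numerically: E[X] ≈ 67.601.

E[X] = C(33,6)·2^(1−C(6,2)) = 69223/1024 ≈ 67.601.


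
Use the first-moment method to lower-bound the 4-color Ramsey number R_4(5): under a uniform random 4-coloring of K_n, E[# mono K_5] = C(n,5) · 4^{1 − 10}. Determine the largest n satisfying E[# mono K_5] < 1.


We need C(n, 5) · 4^{1 − 10} < 1, i.e. C(n, 5) < 4^{10 − 1} = 262144.
Check values of n near the boundary:
  n = 27: C(27, 5) = 80730; 80730 < 262144? YES
  n = 28: C(28, 5) = 98280; 98280 < 262144? YES
  n = 29: C(29, 5) = 118755; 118755 < 262144? YES
  n = 30: C(30, 5) = 142506; 142506 < 262144? YES
  n = 31: C(31, 5) = 169911; 169911 < 262144? YES
  n = 32: C(32, 5) = 201376; 201376 < 262144? YES
  n = 33: C(33, 5) = 237336; 237336 < 262144? YES
  n = 34: C(34, 5) = 278256; 278256 < 262144? NO
The largest n with C(n, 5) < 262144 is n = 33 (where E[X] = 29667/32768 ≈ 0.9054). Hence R_4(5) > 33, i.e. R_4(5) ≥ 34.

Largest n = 33; hence R_4(5) > 33.


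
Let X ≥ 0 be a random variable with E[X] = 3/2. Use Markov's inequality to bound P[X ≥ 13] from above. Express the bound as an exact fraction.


μ = E[X] = 3/2, a = 13.
Markov: P[X ≥ 13] ≤ μ/a = (3/2)/13 = 3/26.
Numerically: ≈ 0.115.
(Since a = 13 > μ = 1.500, the bound 3/26 is < 1 and informative.)

P[X ≥ 13] ≤ 3/26 ≈ 0.115.


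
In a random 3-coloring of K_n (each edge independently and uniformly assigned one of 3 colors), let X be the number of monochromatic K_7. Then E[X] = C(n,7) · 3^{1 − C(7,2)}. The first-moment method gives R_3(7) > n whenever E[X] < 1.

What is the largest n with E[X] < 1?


We need C(n, 7) · 3^{1 − 21} < 1, i.e. C(n, 7) < 3^{21 − 1} = 3486784401.
Check values of n near the boundary:
  n = 80: C(80, 7) = 3176716400; 3176716400 < 3486784401? YES
  n = 81: C(81, 7) = 3477216600; 3477216600 < 3486784401? YES
  n = 82: C(82, 7) = 3801756816; 3801756816 < 3486784401? NO
The largest n with C(n, 7) < 3486784401 is n = 81 (where E[X] = 42928600/43046721 ≈ 0.997256). Hence R_3(7) > 81, i.e. R_3(7) ≥ 82.

Largest n = 81; hence R_3(7) > 81.


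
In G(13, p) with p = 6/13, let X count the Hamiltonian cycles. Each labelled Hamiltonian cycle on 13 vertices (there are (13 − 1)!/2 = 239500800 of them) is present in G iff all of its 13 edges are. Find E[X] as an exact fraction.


K_13 has (13 − 1)!/2 = 239500800 labelled Hamiltonian cycles.
For each such Hamiltonian cycle H, let X_H = 1 if all 13 edges of H are present in G. Then P[X_H = 1] = p^{13} = (6/13)^{13} = 13060694016/302875106592253.
By linearity: E[X] = Σ_H E[X_H] = 239500800 · p^{13} = 239500800 · 13060694016/302875106592253 = 3128046665387212800/302875106592253.
Numerically: E[X] ≈ 1.033e+04.

E[X] = 239500800 · (6/13)^{13} = 3128046665387212800/302875106592253 ≈ 1.033e+04.


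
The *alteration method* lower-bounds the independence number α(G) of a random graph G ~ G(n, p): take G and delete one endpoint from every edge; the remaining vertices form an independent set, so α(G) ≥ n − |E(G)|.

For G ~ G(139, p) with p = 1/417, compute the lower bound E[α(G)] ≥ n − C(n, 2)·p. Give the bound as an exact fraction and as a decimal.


E[|E(G)|] = C(139, 2)·p = 9591 · (1/417) = 23.
E[α(G)] ≥ n − E[|E(G)|] = 139 − 23 = 116.
Numerically: ≈ 116.000000.
(This is only a lower bound; the true E[α(G)] may be larger.)

E[α(G)] ≥ 116 ≈ 116.000000.


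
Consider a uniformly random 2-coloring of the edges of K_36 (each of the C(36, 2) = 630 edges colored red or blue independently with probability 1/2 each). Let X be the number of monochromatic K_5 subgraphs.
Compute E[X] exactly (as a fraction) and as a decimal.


Let X = Σ_S X_S over the C(36, 5) = 376992 subsets S of size 5, where X_S = 1 if the K_5 on S is monochromatic.
For a fixed S, the K_5 on S has C(5, 2) = 10 edges. P[all 10 edges red] = (1/2)^10, and likewise for blue, so P[monochromatic] = 2·(1/2)^10 = 2^{1 − 10} = 1/512.
By linearity of expectation: E[X] = C(36, 5) · 2^{1 − 10} = 376992 · 1/512 = 11781/16.
Numerically: E[X] ≈ 736.312500.

E[X] = C(36,5)·2^(1−C(5,2)) = 11781/16 ≈ 736.312500.


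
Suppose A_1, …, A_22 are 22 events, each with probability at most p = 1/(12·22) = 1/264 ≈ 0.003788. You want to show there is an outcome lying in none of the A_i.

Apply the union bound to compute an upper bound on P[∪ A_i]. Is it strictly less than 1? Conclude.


Union bound: P[∪_{i=1}^{22} A_i] ≤ Σ_i P[A_i] ≤ 22·p = 22·(1/264) = 1/12.
Numerically: 1/12 ≈ 0.083333.
Is 1/12 < 1? YES.
Since P[∪ A_i] ≤ 1/12 < 1, the complement has P[∩ A_i^c] ≥ 1 − 1/12 = 11/12 > 0, so some outcome avoids every A_i.

22·p = 1/12 ≈ 0.083333; existence CERTIFIED by the union bound.


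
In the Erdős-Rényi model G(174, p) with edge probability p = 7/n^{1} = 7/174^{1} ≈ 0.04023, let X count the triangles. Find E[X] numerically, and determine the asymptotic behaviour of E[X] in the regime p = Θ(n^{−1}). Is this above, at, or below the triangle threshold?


Number of potential triangles: C(174, 3) = 862924.
Each occurs with probability p³ ≈ (0.04023)³ ≈ 6.5109802e-05.
By linearity: E[X] = C(174, 3)·p³ ≈ 862924 · 6.5109802e-05 ≈ 56.18481.
Here α = 1, so p = 7/n is exactly at the triangle threshold p ~ 1/n. Asymptotically E[X] → c³/6 = 7³/6 = 343/6 ≈ 57.16667, a bounded constant. In this regime the triangle count is asymptotically Poisson(c³/6).

E[X] ≈ 56.18481; in regime p = Θ(1/n^{1}) E[X] stays bounded (at the triangle threshold p ~ 1/n).


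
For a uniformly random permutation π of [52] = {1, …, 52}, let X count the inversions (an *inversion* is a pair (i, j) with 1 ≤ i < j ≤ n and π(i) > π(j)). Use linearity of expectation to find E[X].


Write X = Σ X_I over the C(52, 2) = 1326 pairs i < j, with X_I the indicator of one inversion.
There are 1326 indicators.
For each fixed pair i < j, the values π(i) and π(j) are two distinct elements of {1, …, 52} in uniformly random order; by symmetry P[π(i) > π(j)] = 1/2.
By linearity: E[X] = 1326 · (1/2) = C(52, 2) · (1/2) = 1326/2 = 663 ≈ 663.000000.

E[X] = 663 = 663.000000.


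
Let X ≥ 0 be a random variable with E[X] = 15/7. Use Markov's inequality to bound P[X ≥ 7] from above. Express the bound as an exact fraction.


μ = E[X] = 15/7, a = 7.
Markov: P[X ≥ 7] ≤ μ/a = (15/7)/7 = 15/49.
Numerically: ≈ 0.3061.
(Since a = 7 > μ = 2.1429, the bound 15/49 is < 1 and informative.)

P[X ≥ 7] ≤ 15/49 ≈ 0.3061.


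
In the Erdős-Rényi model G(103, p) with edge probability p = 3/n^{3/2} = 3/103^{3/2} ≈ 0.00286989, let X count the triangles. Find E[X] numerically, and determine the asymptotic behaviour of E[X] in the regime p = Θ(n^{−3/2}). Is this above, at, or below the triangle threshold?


Number of potential triangles: C(103, 3) = 176851.
Each occurs with probability p³ ≈ (0.00286989)³ ≈ 2.36372121e-08.
By linearity: E[X] = C(103, 3)·p³ ≈ 176851 · 2.36372121e-08 ≈ 0.004180.
Since α = 3/2 > 1, p = c/n^{3/2} = o(1/n) is below the triangle threshold p ~ 1/n. Asymptotically E[X] ~ (c³/6)·n^{3(1−α)} = (3³/6)·n^{-1.5} → 0, so by Markov's inequality G has no triangles w.h.p.

E[X] ≈ 0.004180; in regime p = Θ(1/n^{3/2}) E[X] tends to 0 (below the triangle threshold p ~ 1/n).


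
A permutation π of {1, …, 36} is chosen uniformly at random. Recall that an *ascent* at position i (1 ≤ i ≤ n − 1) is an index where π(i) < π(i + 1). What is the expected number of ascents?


Write X = Σ X_I over i = 1, …, 35, with X_I the indicator of one ascent.
There are 35 indicators.
For each fixed i, the pair (π(i), π(i+1)) is a uniformly random ordered pair of distinct values from {1, …, 36}; by symmetry P[π(i) < π(i+1)] = 1/2.
By linearity: E[X] = 35 · (1/2) = (36 − 1) · (1/2) = 35/2 ≈ 17.5000.

E[X] = 35/2 = 17.5000.


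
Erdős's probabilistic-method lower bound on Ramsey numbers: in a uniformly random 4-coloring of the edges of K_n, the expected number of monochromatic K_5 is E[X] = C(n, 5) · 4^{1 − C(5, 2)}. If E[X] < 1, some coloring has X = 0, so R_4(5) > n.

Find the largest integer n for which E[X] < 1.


We need C(n, 5) · 4^{1 − 10} < 1, i.e. C(n, 5) < 4^{10 − 1} = 262144.
Check values of n near the boundary:
  n = 28: C(28, 5) = 98280; 98280 < 262144? YES
  n = 29: C(29, 5) = 118755; 118755 < 262144? YES
  n = 30: C(30, 5) = 142506; 142506 < 262144? YES
  n = 31: C(31, 5) = 169911; 169911 < 262144? YES
  n = 32: C(32, 5) = 201376; 201376 < 262144? YES
  n = 33: C(33, 5) = 237336; 237336 < 262144? YES
  n = 34: C(34, 5) = 278256; 278256 < 262144? NO
  n = 35: C(35, 5) = 324632; 324632 < 262144? NO
The largest n with C(n, 5) < 262144 is n = 33 (where E[X] = 29667/32768 ≈ 0.9053650). Hence R_4(5) > 33, i.e. R_4(5) ≥ 34.

Largest n = 33; hence R_4(5) > 33.


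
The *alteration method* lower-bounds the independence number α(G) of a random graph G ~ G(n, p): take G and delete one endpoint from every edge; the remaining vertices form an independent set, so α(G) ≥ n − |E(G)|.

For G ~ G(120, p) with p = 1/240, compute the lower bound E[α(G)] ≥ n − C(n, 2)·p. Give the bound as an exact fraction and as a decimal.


E[|E(G)|] = C(120, 2)·p = 7140 · (1/240) = 119/4.
E[α(G)] ≥ n − E[|E(G)|] = 120 − 119/4 = 361/4.
Numerically: ≈ 90.2500.
(This is only a lower bound; the true E[α(G)] may be larger.)

E[α(G)] ≥ 361/4 ≈ 90.2500.


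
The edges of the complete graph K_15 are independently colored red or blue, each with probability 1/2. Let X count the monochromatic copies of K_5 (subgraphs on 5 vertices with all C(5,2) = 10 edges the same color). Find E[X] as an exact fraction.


Let X = Σ_S X_S over the C(15, 5) = 3003 subsets S of size 5, where X_S = 1 if the K_5 on S is monochromatic.
For a fixed S, the K_5 on S has C(5, 2) = 10 edges. P[all 10 edges red] = (1/2)^10, and likewise for blue, so P[monochromatic] = 2·(1/2)^10 = 2^{1 − 10} = 1/512.
By linearity of expectation: E[X] = C(15, 5) · 2^{1 − 10} = 3003 · 1/512 = 3003/512.
Numerically: E[X] ≈ 5.86523.

E[X] = C(15,5)·2^(1−C(5,2)) = 3003/512 ≈ 5.86523.


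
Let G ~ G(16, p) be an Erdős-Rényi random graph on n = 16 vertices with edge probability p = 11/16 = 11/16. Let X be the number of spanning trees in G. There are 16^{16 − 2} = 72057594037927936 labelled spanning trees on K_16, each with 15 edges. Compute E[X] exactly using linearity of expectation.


K_16 has 16^{16 − 2} = 72057594037927936 labelled spanning trees.
For each such spanning tree H, let X_H = 1 if all 15 edges of H are present in G. Then P[X_H = 1] = p^{15} = (11/16)^{15} = 4177248169415651/1152921504606846976.
By linearity of expectation: E[X] = Σ_H E[X_H] = 72057594037927936 · p^{15} = 72057594037927936 · 4177248169415651/1152921504606846976 = 4177248169415651/16.
Numerically: E[X] ≈ 2.61e+14.

E[X] = 72057594037927936 · (11/16)^{15} = 4177248169415651/16 ≈ 2.61e+14.


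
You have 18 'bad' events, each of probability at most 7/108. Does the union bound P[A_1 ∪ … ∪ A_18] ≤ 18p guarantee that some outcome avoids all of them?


Union bound: P[∪_{i=1}^{18} A_i] ≤ Σ_i P[A_i] ≤ 18·p = 18·(7/108) = 7/6.
Numerically: 7/6 ≈ 1.166667.
Is 7/6 < 1? NO.
Since the bound 7/6 is ≥ 1, the union bound is uninformative here; it does NOT by itself certify existence.

18·p = 7/6 ≈ 1.166667; existence NOT certified by the union bound.


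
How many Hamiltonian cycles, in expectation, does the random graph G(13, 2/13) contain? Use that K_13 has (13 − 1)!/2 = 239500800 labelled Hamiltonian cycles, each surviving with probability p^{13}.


K_13 has (13 − 1)!/2 = 239500800 labelled Hamiltonian cycles.
For each such Hamiltonian cycle H, let X_H = 1 if all 13 edges of H are present in G. Then P[X_H = 1] = p^{13} = (2/13)^{13} = 8192/302875106592253.
Summing the indicators: E[X] = Σ_H E[X_H] = 239500800 · p^{13} = 239500800 · 8192/302875106592253 = 1961990553600/302875106592253.
Numerically: E[X] ≈ 0.00648.

E[X] = 239500800 · (2/13)^{13} = 1961990553600/302875106592253 ≈ 0.00648.


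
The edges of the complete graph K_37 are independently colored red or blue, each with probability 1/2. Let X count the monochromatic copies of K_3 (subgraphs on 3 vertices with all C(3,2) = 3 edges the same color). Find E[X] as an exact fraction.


Let X = Σ_S X_S over the C(37, 3) = 7770 subsets S of size 3, where X_S = 1 if the K_3 on S is monochromatic.
For a fixed S, the K_3 on S has C(3, 2) = 3 edges. P[all 3 edges red] = (1/2)^3, and likewise for blue, so P[monochromatic] = 2·(1/2)^3 = 2^{1 − 3} = 1/4.
By linearity: E[X] = C(37, 3) · 2^{1 − 3} = 7770 · 1/4 = 3885/2.
Numerically: E[X] ≈ 1942.50000.

E[X] = C(37,3)·2^(1−C(3,2)) = 3885/2 ≈ 1942.50000.


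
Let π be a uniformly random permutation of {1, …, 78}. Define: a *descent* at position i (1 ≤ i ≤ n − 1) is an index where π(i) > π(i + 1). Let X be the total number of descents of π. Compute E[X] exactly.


Write X = Σ X_I over i = 1, …, 77, with X_I the indicator of one descent.
There are 77 indicators.
For each fixed i, the pair (π(i), π(i+1)) is a uniformly random ordered pair of distinct values from {1, …, 78}; by symmetry P[π(i) > π(i+1)] = 1/2.
By linearity: E[X] = 77 · (1/2) = (78 − 1) · (1/2) = 77/2 ≈ 38.500000.

E[X] = 77/2 = 38.500000.


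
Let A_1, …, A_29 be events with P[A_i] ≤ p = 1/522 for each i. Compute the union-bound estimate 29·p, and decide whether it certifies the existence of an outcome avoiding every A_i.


Union bound: P[∪_{i=1}^{29} A_i] ≤ Σ_i P[A_i] ≤ 29·p = 29·(1/522) = 1/18.
Numerically: 1/18 ≈ 0.0555556.
Is 1/18 < 1? YES.
Since P[∪ A_i] ≤ 1/18 < 1, the complement has P[∩ A_i^c] ≥ 1 − 1/18 = 17/18 > 0, so some outcome avoids every A_i.

29·p = 1/18 ≈ 0.0555556; existence CERTIFIED by the union bound.


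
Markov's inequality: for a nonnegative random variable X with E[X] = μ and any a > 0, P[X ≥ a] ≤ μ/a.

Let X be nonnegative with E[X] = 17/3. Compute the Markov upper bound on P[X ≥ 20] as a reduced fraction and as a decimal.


μ = E[X] = 17/3, a = 20.
Markov: P[X ≥ 20] ≤ μ/a = (17/3)/20 = 17/60.
Numerically: ≈ 0.2833.
(Since a = 20 > μ = 5.6667, the bound 17/60 is < 1 and informative.)

P[X ≥ 20] ≤ 17/60 ≈ 0.2833.


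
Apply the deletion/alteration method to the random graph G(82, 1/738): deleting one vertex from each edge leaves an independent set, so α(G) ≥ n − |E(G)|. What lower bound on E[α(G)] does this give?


E[|E(G)|] = C(82, 2)·p = 3321 · (1/738) = 9/2.
E[α(G)] ≥ n − E[|E(G)|] = 82 − 9/2 = 155/2.
Numerically: ≈ 77.50000.
(This is only a lower bound; the true E[α(G)] may be larger.)

E[α(G)] ≥ 155/2 ≈ 77.50000.


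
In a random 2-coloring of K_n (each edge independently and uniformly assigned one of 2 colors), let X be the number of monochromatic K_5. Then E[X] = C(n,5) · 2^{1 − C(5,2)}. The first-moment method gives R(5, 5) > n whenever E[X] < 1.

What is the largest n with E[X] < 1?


We need C(n, 5) · 2^{1 − 10} < 1, i.e. C(n, 5) < 2^{10 − 1} = 512.
Check values of n near the boundary:
  n = 8: C(8, 5) = 56; 56 < 512? YES
  n = 9: C(9, 5) = 126; 126 < 512? YES
  n = 10: C(10, 5) = 252; 252 < 512? YES
  n = 11: C(11, 5) = 462; 462 < 512? YES
  n = 12: C(12, 5) = 792; 792 < 512? NO
The largest n with C(n, 5) < 512 is n = 11 (where E[X] = 231/256 ≈ 0.90234). Hence R(5, 5) > 11, i.e. R(5, 5) ≥ 12.

Largest n = 11; hence R(5, 5) > 11.


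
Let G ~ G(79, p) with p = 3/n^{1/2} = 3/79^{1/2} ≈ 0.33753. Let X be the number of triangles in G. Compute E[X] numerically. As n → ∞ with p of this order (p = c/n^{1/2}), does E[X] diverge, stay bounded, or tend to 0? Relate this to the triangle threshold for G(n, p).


Number of potential triangles: C(79, 3) = 79079.
Each occurs with probability p³ ≈ (0.33753)³ ≈ 3.8452371e-02.
By linearity: E[X] = C(79, 3)·p³ ≈ 79079 · 3.8452371e-02 ≈ 3040.77507.
Since α = 1/2 < 1, p = c/n^{1/2} ≫ 1/n is above the triangle threshold p ~ 1/n. Asymptotically E[X] ~ (c³/6)·n^{3(1−α)} = (3³/6)·n^{1.5} → ∞; triangles are abundant w.h.p.

E[X] ≈ 3040.77507; in regime p = Θ(1/n^{1/2}) E[X] diverges (above the triangle threshold p ~ 1/n).


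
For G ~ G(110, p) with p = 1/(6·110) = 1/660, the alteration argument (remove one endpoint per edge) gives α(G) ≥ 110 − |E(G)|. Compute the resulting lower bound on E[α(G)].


E[|E(G)|] = C(110, 2)·p = 5995 · (1/660) = 109/12.
E[α(G)] ≥ n − E[|E(G)|] = 110 − 109/12 = 1211/12.
Numerically: ≈ 100.917.
(This is only a lower bound; the true E[α(G)] may be larger.)

E[α(G)] ≥ 1211/12 ≈ 100.917.


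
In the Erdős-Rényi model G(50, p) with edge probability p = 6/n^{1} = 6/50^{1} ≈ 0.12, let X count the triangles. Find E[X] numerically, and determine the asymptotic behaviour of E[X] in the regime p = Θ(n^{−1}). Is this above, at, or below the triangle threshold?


Number of potential triangles: C(50, 3) = 19600.
Each occurs with probability p³ ≈ (0.12)³ ≈ 1.72800e-03.
By linearity: E[X] = C(50, 3)·p³ ≈ 19600 · 1.72800e-03 ≈ 33.869.
Here α = 1, so p = 6/n is exactly at the triangle threshold p ~ 1/n. Asymptotically E[X] → c³/6 = 6³/6 = 36 ≈ 36.000, a bounded constant. In this regime the triangle count is asymptotically Poisson(c³/6).

E[X] ≈ 33.869; in regime p = Θ(1/n^{1}) E[X] stays bounded (at the triangle threshold p ~ 1/n).


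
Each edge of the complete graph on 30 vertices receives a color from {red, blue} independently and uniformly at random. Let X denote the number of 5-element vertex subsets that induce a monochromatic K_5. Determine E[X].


Let X = Σ_S X_S over the C(30, 5) = 142506 subsets S of size 5, where X_S = 1 if the K_5 on S is monochromatic.
For a fixed S, the K_5 on S has C(5, 2) = 10 edges. P[all 10 edges red] = (1/2)^10, and likewise for blue, so P[monochromatic] = 2·(1/2)^10 = 2^{1 − 10} = 1/512.
By linearity: E[X] = C(30, 5) · 2^{1 − 10} = 142506 · 1/512 = 71253/256.
Numerically: E[X] ≈ 278.332031.

E[X] = C(30,5)·2^(1−C(5,2)) = 71253/256 ≈ 278.332031.


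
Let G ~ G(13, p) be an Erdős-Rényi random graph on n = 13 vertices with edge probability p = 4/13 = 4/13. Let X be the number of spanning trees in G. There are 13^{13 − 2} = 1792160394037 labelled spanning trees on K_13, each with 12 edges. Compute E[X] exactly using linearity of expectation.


K_13 has 13^{13 − 2} = 1792160394037 labelled spanning trees.
For each such spanning tree H, let X_H = 1 if all 12 edges of H are present in G. Then P[X_H = 1] = p^{12} = (4/13)^{12} = 16777216/23298085122481.
Summing the indicators: E[X] = Σ_H E[X_H] = 1792160394037 · p^{12} = 1792160394037 · 16777216/23298085122481 = 16777216/13.
Numerically: E[X] ≈ 1.29e+06.

E[X] = 1792160394037 · (4/13)^{12} = 16777216/13 ≈ 1.29e+06.


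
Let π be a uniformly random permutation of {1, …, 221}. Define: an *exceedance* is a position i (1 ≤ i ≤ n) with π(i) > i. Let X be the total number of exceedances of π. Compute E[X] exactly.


Write X = Σ_{i=1}^{221} X_i, where X_i = 1_{π(i) > i}.
For each fixed i, π(i) is uniform over {1, …, 221} (marginal of a uniform permutation), so P[π(i) > i] = (n − i)/n. Summing: Σ_{i=1}^{221} (n − i)/n = (0 + 1 + … + 220)/221 = 221(221 − 1)/(2·221) = (221 − 1)/2.
Hence E[X] = Σ_{i=1}^{221} (221 − i)/221 = 110 ≈ 110.00000.

E[X] = 110 = 110.00000.


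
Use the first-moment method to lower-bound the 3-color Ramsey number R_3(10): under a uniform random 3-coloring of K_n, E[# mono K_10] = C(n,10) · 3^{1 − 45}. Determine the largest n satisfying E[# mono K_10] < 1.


We need C(n, 10) · 3^{1 − 45} < 1, i.e. C(n, 10) < 3^{45 − 1} = 984770902183611232881.
Check values of n near the boundary:
  n = 569: C(569, 10) = 905357721286137524328; 905357721286137524328 < 984770902183611232881? YES
  n = 570: C(570, 10) = 921524823451961408691; 921524823451961408691 < 984770902183611232881? YES
  n = 571: C(571, 10) = 937951290893172842001; 937951290893172842001 < 984770902183611232881? YES
  n = 572: C(572, 10) = 954640815642161682606; 954640815642161682606 < 984770902183611232881? YES
  n = 573: C(573, 10) = 971597135635805762226; 971597135635805762226 < 984770902183611232881? YES
  n = 574: C(574, 10) = 988824035203816502691; 988824035203816502691 < 984770902183611232881? NO
The largest n with C(n, 10) < 984770902183611232881 is n = 573 (where E[X] = 35985079097622435638/36472996377170786403 ≈ 0.9866225). Hence R_3(10) > 573, i.e. R_3(10) ≥ 574.

Largest n = 573; hence R_3(10) > 573.


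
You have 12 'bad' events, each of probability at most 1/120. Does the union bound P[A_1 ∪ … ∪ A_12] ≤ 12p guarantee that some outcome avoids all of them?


Union bound: P[∪_{i=1}^{12} A_i] ≤ Σ_i P[A_i] ≤ 12·p = 12·(1/120) = 1/10.
Numerically: 1/10 ≈ 0.100.
Is 1/10 < 1? YES.
Since P[∪ A_i] ≤ 1/10 < 1, the complement has P[∩ A_i^c] ≥ 1 − 1/10 = 9/10 > 0, so some outcome avoids every A_i.

12·p = 1/10 ≈ 0.100; existence CERTIFIED by the union bound.


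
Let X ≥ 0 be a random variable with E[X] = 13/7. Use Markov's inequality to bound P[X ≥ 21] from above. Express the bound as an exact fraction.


μ = E[X] = 13/7, a = 21.
Markov: P[X ≥ 21] ≤ μ/a = (13/7)/21 = 13/147.
Numerically: ≈ 0.088435.
(Since a = 21 > μ = 1.857143, the bound 13/147 is < 1 and informative.)

P[X ≥ 21] ≤ 13/147 ≈ 0.088435.


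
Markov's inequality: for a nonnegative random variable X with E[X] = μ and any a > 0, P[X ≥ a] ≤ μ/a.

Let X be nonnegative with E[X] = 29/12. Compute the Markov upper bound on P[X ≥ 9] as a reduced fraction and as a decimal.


μ = E[X] = 29/12, a = 9.
Markov: P[X ≥ 9] ≤ μ/a = (29/12)/9 = 29/108.
Numerically: ≈ 0.268519.
(Since a = 9 > μ = 2.416667, the bound 29/108 is < 1 and informative.)

P[X ≥ 9] ≤ 29/108 ≈ 0.268519.


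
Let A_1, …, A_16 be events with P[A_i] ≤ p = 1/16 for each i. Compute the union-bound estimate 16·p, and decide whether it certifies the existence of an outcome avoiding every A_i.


Union bound: P[∪_{i=1}^{16} A_i] ≤ Σ_i P[A_i] ≤ 16·p = 16·(1/16) = 1.
Numerically: 1 ≈ 1.000.
Is 1 < 1? NO.
Since the bound 1 is ≥ 1, the union bound is uninformative here; it does NOT by itself certify existence.

16·p = 1 ≈ 1.000; existence NOT certified by the union bound.


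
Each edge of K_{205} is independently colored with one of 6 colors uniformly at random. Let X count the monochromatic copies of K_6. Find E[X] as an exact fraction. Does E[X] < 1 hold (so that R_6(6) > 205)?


E[X] = C(205, 6) · 6^{1 − 15} = 95746959700 · 6^{−14} = 95746959700/78364164096.
As a reduced fraction: E[X] = 23936739925/19591041024 ≈ 1.2218.
Is E[X] < 1? NO.
Since E[X] ≥ 1, the first-moment bound is inconclusive at n = 205; it does NOT by itself certify R_6(6) > 205.

E[X] = 23936739925/19591041024 ≈ 1.2218; E[X] ≥ 1; first-moment method inconclusive here.


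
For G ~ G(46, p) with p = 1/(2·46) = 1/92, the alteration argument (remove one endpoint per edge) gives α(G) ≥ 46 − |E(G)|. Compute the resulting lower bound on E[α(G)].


E[|E(G)|] = C(46, 2)·p = 1035 · (1/92) = 45/4.
E[α(G)] ≥ n − E[|E(G)|] = 46 − 45/4 = 139/4.
Numerically: ≈ 34.750000.
(This is only a lower bound; the true E[α(G)] may be larger.)

E[α(G)] ≥ 139/4 ≈ 34.750000.


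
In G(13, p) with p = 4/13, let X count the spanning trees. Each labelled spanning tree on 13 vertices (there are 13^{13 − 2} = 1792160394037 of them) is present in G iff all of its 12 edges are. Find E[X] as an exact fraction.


K_13 has 13^{13 − 2} = 1792160394037 labelled spanning trees.
For each such spanning tree H, let X_H = 1 if all 12 edges of H are present in G. Then P[X_H = 1] = p^{12} = (4/13)^{12} = 16777216/23298085122481.
Summing the indicators: E[X] = Σ_H E[X_H] = 1792160394037 · p^{12} = 1792160394037 · 16777216/23298085122481 = 16777216/13.
Numerically: E[X] ≈ 1.29e+06.

E[X] = 1792160394037 · (4/13)^{12} = 16777216/13 ≈ 1.29e+06.


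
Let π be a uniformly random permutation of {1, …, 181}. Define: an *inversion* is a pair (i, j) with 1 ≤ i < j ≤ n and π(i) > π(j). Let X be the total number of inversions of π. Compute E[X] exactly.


Write X = Σ X_I over the C(181, 2) = 16290 pairs i < j, with X_I the indicator of one inversion.
There are 16290 indicators.
For each fixed pair i < j, the values π(i) and π(j) are two distinct elements of {1, …, 181} in uniformly random order; by symmetry P[π(i) > π(j)] = 1/2.
By linearity: E[X] = 16290 · (1/2) = C(181, 2) · (1/2) = 16290/2 = 8145 ≈ 8145.000.

E[X] = 8145 = 8145.000.


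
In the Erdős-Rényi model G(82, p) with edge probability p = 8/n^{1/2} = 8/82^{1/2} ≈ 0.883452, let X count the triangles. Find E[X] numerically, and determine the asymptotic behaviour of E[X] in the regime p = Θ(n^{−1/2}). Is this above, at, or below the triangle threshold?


Number of potential triangles: C(82, 3) = 88560.
Each occurs with probability p³ ≈ (0.883452)³ ≈ 6.89523675e-01.
By linearity: E[X] = C(82, 3)·p³ ≈ 88560 · 6.89523675e-01 ≈ 61064.216658.
Since α = 1/2 < 1, p = c/n^{1/2} ≫ 1/n is above the triangle threshold p ~ 1/n. Asymptotically E[X] ~ (c³/6)·n^{3(1−α)} = (8³/6)·n^{1.5} → ∞; triangles are abundant w.h.p.

E[X] ≈ 61064.216658; in regime p = Θ(1/n^{1/2}) E[X] diverges (above the triangle threshold p ~ 1/n).


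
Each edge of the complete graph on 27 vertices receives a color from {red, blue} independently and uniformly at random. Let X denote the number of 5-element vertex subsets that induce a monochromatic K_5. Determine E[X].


Let X = Σ_S X_S over the C(27, 5) = 80730 subsets S of size 5, where X_S = 1 if the K_5 on S is monochromatic.
For a fixed S, the K_5 on S has C(5, 2) = 10 edges. P[all 10 edges red] = (1/2)^10, and likewise for blue, so P[monochromatic] = 2·(1/2)^10 = 2^{1 − 10} = 1/512.
Summing: E[X] = C(27, 5) · 2^{1 − 10} = 80730 · 1/512 = 40365/256.
Numerically: E[X] ≈ 157.6758.

E[X] = C(27,5)·2^(1−C(5,2)) = 40365/256 ≈ 157.6758.


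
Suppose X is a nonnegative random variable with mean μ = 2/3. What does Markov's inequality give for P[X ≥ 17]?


μ = E[X] = 2/3, a = 17.
Markov: P[X ≥ 17] ≤ μ/a = (2/3)/17 = 2/51.
Numerically: ≈ 0.039216.
(Since a = 17 > μ = 0.666667, the bound 2/51 is < 1 and informative.)

P[X ≥ 17] ≤ 2/51 ≈ 0.039216.


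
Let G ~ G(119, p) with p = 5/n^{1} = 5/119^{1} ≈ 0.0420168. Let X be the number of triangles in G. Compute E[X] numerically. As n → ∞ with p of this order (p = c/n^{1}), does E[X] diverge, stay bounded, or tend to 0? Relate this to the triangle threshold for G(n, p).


Number of potential triangles: C(119, 3) = 273819.
Each occurs with probability p³ ≈ (0.0420168)³ ≈ 7.41769768e-05.
By linearity: E[X] = C(119, 3)·p³ ≈ 273819 · 7.41769768e-05 ≈ 20.311066.
Here α = 1, so p = 5/n is exactly at the triangle threshold p ~ 1/n. Asymptotically E[X] → c³/6 = 5³/6 = 125/6 ≈ 20.833333, a bounded constant. In this regime the triangle count is asymptotically Poisson(c³/6).

E[X] ≈ 20.311066; in regime p = Θ(1/n^{1}) E[X] stays bounded (at the triangle threshold p ~ 1/n).


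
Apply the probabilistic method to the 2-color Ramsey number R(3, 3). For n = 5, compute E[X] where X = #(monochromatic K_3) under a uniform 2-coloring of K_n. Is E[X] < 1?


E[X] = C(5, 3) · 2^{1 − 3} = 10 · 2^{−2} = 10/4.
As a reduced fraction: E[X] = 5/2 ≈ 2.5000000.
Is E[X] < 1? NO.
Since E[X] ≥ 1, the first-moment bound is inconclusive at n = 5; it does NOT by itself certify R(3, 3) > 5.

E[X] = 5/2 ≈ 2.5000000; E[X] ≥ 1; first-moment method inconclusive here.
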